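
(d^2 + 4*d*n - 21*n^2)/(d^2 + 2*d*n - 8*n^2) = (d^2 + 4*d*n - 21*n^2)/(d^2 + 2*d*n - 8*n^2)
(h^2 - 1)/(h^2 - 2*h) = (h^2 - 1)/(h*(h - 2))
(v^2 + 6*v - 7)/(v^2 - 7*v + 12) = (v^2 + 6*v - 7)/(v^2 - 7*v + 12)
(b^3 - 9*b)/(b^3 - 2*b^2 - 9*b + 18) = b/(b - 2)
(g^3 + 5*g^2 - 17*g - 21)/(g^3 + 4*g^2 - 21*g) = (g + 1)/g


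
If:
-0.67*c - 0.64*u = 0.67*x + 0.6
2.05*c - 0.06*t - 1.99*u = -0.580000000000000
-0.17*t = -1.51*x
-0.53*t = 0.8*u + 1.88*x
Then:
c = -0.61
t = 0.37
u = -0.35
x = 0.04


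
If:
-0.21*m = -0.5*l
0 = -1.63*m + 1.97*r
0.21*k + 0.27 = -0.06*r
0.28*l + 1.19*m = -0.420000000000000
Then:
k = -1.21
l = -0.13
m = -0.32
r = -0.27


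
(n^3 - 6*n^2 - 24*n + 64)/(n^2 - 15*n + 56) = (n^2 + 2*n - 8)/(n - 7)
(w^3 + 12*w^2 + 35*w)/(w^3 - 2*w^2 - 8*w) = (w^2 + 12*w + 35)/(w^2 - 2*w - 8)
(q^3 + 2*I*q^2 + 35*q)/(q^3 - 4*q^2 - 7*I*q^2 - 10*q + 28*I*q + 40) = q*(q + 7*I)/(q^2 - 2*q*(2 + I) + 8*I)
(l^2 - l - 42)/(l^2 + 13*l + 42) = (l - 7)/(l + 7)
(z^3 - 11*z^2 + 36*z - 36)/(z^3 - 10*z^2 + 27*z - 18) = (z - 2)/(z - 1)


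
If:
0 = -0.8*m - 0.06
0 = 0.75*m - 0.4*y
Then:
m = -0.08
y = -0.14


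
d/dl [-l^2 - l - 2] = -2*l - 1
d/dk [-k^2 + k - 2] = 1 - 2*k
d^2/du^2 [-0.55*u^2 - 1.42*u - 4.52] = -1.10000000000000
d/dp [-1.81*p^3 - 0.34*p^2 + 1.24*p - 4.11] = -5.43*p^2 - 0.68*p + 1.24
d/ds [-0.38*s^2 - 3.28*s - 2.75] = -0.76*s - 3.28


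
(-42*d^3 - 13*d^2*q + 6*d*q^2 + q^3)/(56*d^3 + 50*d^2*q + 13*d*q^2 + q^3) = (-3*d + q)/(4*d + q)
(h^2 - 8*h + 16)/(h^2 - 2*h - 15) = (-h^2 + 8*h - 16)/(-h^2 + 2*h + 15)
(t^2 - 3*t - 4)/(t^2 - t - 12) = (t + 1)/(t + 3)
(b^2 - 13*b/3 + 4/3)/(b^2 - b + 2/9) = 3*(b - 4)/(3*b - 2)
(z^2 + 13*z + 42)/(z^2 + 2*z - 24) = (z + 7)/(z - 4)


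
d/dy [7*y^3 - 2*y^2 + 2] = y*(21*y - 4)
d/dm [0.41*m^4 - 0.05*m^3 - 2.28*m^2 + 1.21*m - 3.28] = 1.64*m^3 - 0.15*m^2 - 4.56*m + 1.21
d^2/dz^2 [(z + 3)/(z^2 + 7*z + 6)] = 2*((z + 3)*(2*z + 7)^2 - (3*z + 10)*(z^2 + 7*z + 6))/(z^2 + 7*z + 6)^3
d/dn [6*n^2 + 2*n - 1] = 12*n + 2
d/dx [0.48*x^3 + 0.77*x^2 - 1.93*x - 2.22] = 1.44*x^2 + 1.54*x - 1.93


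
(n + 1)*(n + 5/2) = n^2 + 7*n/2 + 5/2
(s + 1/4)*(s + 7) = s^2 + 29*s/4 + 7/4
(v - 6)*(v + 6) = v^2 - 36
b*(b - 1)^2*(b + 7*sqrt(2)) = b^4 - 2*b^3 + 7*sqrt(2)*b^3 - 14*sqrt(2)*b^2 + b^2 + 7*sqrt(2)*b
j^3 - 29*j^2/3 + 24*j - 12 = (j - 6)*(j - 3)*(j - 2/3)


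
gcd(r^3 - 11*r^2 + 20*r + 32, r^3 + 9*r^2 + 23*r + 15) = r + 1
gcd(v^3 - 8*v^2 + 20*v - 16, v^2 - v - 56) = 1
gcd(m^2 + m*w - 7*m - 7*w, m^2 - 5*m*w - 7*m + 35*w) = m - 7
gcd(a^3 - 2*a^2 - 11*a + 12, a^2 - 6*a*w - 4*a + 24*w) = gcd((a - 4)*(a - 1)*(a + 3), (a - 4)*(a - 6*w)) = a - 4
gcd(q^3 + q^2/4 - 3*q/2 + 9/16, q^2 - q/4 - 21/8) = q + 3/2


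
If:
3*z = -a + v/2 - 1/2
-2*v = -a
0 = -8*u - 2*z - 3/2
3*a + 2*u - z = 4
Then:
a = 11/9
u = -5/72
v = 11/18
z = -17/36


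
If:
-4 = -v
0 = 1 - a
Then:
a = 1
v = 4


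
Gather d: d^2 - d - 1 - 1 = d^2 - d - 2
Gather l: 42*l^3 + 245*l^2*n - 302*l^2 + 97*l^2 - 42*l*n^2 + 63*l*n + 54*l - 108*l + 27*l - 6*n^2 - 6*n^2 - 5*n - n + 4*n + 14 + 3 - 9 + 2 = 42*l^3 + l^2*(245*n - 205) + l*(-42*n^2 + 63*n - 27) - 12*n^2 - 2*n + 10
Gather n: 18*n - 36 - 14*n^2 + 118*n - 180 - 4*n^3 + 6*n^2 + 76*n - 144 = -4*n^3 - 8*n^2 + 212*n - 360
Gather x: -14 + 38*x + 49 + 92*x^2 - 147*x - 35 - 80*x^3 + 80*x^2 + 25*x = -80*x^3 + 172*x^2 - 84*x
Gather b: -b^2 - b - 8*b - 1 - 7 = -b^2 - 9*b - 8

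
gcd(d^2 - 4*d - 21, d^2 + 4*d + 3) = d + 3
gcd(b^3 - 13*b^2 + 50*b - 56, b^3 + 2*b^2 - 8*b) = b - 2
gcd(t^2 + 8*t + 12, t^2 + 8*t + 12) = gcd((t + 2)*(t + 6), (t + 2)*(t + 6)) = t^2 + 8*t + 12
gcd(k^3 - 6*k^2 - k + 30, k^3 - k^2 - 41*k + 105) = k^2 - 8*k + 15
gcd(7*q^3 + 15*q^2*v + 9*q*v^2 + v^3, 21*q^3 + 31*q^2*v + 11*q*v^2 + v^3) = 7*q^2 + 8*q*v + v^2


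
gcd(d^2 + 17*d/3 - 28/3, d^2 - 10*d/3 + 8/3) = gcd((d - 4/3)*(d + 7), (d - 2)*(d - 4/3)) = d - 4/3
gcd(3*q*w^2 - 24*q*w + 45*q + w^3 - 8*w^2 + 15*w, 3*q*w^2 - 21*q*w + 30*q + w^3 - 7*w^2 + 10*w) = 3*q*w - 15*q + w^2 - 5*w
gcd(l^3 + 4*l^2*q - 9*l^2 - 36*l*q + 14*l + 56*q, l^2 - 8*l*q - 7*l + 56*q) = l - 7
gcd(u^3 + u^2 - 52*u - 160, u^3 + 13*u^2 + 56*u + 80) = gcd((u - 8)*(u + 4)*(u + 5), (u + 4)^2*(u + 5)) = u^2 + 9*u + 20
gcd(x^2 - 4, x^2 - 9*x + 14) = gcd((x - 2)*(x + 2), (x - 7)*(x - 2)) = x - 2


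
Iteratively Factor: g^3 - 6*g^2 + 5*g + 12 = (g - 3)*(g^2 - 3*g - 4) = (g - 3)*(g + 1)*(g - 4)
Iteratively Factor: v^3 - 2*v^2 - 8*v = (v - 4)*(v^2 + 2*v) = (v - 4)*(v + 2)*(v)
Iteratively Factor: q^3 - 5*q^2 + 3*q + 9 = (q - 3)*(q^2 - 2*q - 3) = (q - 3)*(q + 1)*(q - 3)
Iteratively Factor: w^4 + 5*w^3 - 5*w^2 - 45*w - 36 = (w + 4)*(w^3 + w^2 - 9*w - 9) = (w - 3)*(w + 4)*(w^2 + 4*w + 3) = (w - 3)*(w + 3)*(w + 4)*(w + 1)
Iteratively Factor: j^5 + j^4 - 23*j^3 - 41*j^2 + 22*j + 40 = (j - 1)*(j^4 + 2*j^3 - 21*j^2 - 62*j - 40) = (j - 5)*(j - 1)*(j^3 + 7*j^2 + 14*j + 8) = (j - 5)*(j - 1)*(j + 2)*(j^2 + 5*j + 4) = (j - 5)*(j - 1)*(j + 2)*(j + 4)*(j + 1)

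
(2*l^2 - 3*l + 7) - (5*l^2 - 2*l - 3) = -3*l^2 - l + 10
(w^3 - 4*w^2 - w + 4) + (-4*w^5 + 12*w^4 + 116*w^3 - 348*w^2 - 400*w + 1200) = -4*w^5 + 12*w^4 + 117*w^3 - 352*w^2 - 401*w + 1204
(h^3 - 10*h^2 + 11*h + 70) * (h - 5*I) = h^4 - 10*h^3 - 5*I*h^3 + 11*h^2 + 50*I*h^2 + 70*h - 55*I*h - 350*I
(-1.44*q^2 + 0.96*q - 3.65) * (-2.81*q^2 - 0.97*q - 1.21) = 4.0464*q^4 - 1.3008*q^3 + 11.0677*q^2 + 2.3789*q + 4.4165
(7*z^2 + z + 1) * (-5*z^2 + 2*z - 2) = -35*z^4 + 9*z^3 - 17*z^2 - 2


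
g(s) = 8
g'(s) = 0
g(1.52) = 8.00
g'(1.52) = 0.00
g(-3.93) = 8.00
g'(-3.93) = 0.00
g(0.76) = 8.00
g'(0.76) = 0.00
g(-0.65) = 8.00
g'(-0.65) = 0.00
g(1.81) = 8.00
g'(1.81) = 0.00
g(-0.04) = 8.00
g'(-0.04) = 0.00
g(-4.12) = 8.00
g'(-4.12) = 0.00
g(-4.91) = 8.00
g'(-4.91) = 0.00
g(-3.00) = 8.00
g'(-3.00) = 0.00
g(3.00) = 8.00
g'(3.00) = 0.00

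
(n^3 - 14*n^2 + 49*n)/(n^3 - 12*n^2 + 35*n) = (n - 7)/(n - 5)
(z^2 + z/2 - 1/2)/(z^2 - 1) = (z - 1/2)/(z - 1)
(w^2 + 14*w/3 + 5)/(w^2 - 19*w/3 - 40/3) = (w + 3)/(w - 8)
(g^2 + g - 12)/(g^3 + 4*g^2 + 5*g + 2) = (g^2 + g - 12)/(g^3 + 4*g^2 + 5*g + 2)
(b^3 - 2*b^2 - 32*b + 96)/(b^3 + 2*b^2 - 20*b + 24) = (b^2 - 8*b + 16)/(b^2 - 4*b + 4)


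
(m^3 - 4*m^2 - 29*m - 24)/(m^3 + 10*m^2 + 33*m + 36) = (m^2 - 7*m - 8)/(m^2 + 7*m + 12)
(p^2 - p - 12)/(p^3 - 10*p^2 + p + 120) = (p - 4)/(p^2 - 13*p + 40)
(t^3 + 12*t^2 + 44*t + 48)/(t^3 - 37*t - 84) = (t^2 + 8*t + 12)/(t^2 - 4*t - 21)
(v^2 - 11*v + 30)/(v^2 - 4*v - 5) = (v - 6)/(v + 1)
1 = 1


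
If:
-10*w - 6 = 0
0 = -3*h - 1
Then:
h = -1/3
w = -3/5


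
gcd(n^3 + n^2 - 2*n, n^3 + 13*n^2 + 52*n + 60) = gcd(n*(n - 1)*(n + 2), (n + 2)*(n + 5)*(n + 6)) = n + 2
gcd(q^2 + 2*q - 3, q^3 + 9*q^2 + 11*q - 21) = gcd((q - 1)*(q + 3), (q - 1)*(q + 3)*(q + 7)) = q^2 + 2*q - 3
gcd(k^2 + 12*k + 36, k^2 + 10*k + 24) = k + 6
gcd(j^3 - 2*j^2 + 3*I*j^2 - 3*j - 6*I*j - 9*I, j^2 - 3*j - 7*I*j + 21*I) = j - 3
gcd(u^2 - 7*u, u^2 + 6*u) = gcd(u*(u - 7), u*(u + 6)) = u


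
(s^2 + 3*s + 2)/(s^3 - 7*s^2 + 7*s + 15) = (s + 2)/(s^2 - 8*s + 15)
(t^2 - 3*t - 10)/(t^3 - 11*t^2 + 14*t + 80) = 1/(t - 8)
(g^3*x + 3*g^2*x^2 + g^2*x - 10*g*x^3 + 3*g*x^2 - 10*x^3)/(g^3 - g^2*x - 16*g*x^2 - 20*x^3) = x*(-g^3 - 3*g^2*x - g^2 + 10*g*x^2 - 3*g*x + 10*x^2)/(-g^3 + g^2*x + 16*g*x^2 + 20*x^3)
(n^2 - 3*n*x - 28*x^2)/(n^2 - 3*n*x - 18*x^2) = (-n^2 + 3*n*x + 28*x^2)/(-n^2 + 3*n*x + 18*x^2)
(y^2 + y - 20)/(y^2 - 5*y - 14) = (-y^2 - y + 20)/(-y^2 + 5*y + 14)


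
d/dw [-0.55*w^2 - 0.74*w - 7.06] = -1.1*w - 0.74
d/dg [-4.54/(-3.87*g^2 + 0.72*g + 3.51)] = (3.2688 - 35.1396*g)/(-3.87*g^2 + 0.72*g + 3.51)^2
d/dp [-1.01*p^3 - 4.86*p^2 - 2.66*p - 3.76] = -3.03*p^2 - 9.72*p - 2.66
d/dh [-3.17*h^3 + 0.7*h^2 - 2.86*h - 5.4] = -9.51*h^2 + 1.4*h - 2.86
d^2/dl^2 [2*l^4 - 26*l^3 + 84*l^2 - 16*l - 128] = 24*l^2 - 156*l + 168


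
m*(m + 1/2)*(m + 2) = m^3 + 5*m^2/2 + m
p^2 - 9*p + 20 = (p - 5)*(p - 4)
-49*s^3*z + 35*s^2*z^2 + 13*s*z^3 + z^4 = z*(-s + z)*(7*s + z)^2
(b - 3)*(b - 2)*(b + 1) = b^3 - 4*b^2 + b + 6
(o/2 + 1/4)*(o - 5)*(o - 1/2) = o^3/2 - 5*o^2/2 - o/8 + 5/8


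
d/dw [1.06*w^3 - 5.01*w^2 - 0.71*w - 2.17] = 3.18*w^2 - 10.02*w - 0.71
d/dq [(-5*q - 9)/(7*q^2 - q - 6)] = (-35*q^2 + 5*q + (5*q + 9)*(14*q - 1) + 30)/(-7*q^2 + q + 6)^2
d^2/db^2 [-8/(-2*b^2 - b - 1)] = 16*(-4*b^2 - 2*b + (4*b + 1)^2 - 2)/(2*b^2 + b + 1)^3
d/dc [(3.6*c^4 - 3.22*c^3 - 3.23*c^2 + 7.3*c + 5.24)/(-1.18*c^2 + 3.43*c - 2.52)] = (-8.496*c^5 + 40.8436*c^4 - 58.3772*c^3 + 21.8783*c^2 + 28.6456*c - 36.3692)/(1.3924*c^4 - 8.0948*c^3 + 17.7121*c^2 - 17.2872*c + 6.3504)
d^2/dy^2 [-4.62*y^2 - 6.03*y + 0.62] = -9.24000000000000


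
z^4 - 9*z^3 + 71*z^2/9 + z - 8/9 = (z - 8)*(z - 1)*(z - 1/3)*(z + 1/3)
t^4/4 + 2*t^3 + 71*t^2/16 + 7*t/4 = t*(t/4 + 1)*(t + 1/2)*(t + 7/2)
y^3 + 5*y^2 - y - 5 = (y - 1)*(y + 1)*(y + 5)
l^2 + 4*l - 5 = (l - 1)*(l + 5)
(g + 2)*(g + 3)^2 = g^3 + 8*g^2 + 21*g + 18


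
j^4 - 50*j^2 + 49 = (j - 7)*(j - 1)*(j + 1)*(j + 7)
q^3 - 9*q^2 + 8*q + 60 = (q - 6)*(q - 5)*(q + 2)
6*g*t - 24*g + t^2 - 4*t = (6*g + t)*(t - 4)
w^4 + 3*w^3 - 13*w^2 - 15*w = w*(w - 3)*(w + 1)*(w + 5)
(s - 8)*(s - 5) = s^2 - 13*s + 40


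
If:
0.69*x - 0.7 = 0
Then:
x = 1.01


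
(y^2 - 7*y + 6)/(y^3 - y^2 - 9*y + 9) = (y - 6)/(y^2 - 9)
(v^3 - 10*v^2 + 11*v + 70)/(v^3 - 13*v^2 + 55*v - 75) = (v^2 - 5*v - 14)/(v^2 - 8*v + 15)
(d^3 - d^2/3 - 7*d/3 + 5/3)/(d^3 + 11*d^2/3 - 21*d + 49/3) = (3*d^2 + 2*d - 5)/(3*d^2 + 14*d - 49)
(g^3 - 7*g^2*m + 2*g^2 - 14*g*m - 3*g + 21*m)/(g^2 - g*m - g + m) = (g^2 - 7*g*m + 3*g - 21*m)/(g - m)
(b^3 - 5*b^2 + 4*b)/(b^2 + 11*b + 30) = b*(b^2 - 5*b + 4)/(b^2 + 11*b + 30)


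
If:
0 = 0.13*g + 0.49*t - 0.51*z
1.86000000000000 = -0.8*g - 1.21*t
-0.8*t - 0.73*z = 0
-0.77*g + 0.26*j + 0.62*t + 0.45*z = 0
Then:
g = -2.86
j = -8.65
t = 0.35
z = -0.39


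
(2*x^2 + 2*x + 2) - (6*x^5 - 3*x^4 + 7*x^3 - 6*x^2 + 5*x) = -6*x^5 + 3*x^4 - 7*x^3 + 8*x^2 - 3*x + 2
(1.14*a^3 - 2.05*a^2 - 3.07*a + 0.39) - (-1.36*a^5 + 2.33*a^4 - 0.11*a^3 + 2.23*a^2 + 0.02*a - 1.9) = 1.36*a^5 - 2.33*a^4 + 1.25*a^3 - 4.28*a^2 - 3.09*a + 2.29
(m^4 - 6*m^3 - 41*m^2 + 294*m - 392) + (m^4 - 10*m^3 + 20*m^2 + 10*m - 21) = 2*m^4 - 16*m^3 - 21*m^2 + 304*m - 413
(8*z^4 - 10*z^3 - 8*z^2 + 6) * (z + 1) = 8*z^5 - 2*z^4 - 18*z^3 - 8*z^2 + 6*z + 6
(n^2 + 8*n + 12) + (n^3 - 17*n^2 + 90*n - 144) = n^3 - 16*n^2 + 98*n - 132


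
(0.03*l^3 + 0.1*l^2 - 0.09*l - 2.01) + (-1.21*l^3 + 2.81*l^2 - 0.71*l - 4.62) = -1.18*l^3 + 2.91*l^2 - 0.8*l - 6.63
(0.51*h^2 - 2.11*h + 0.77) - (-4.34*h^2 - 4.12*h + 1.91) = 4.85*h^2 + 2.01*h - 1.14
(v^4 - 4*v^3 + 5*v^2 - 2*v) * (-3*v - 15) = -3*v^5 - 3*v^4 + 45*v^3 - 69*v^2 + 30*v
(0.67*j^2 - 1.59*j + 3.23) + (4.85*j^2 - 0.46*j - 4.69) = 5.52*j^2 - 2.05*j - 1.46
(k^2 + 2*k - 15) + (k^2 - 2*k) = 2*k^2 - 15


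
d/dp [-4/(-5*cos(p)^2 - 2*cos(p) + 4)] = 8*(5*cos(p) + 1)*sin(p)/(5*cos(p)^2 + 2*cos(p) - 4)^2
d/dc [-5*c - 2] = -5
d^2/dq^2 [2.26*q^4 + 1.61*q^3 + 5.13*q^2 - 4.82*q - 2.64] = 27.12*q^2 + 9.66*q + 10.26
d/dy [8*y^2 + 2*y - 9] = 16*y + 2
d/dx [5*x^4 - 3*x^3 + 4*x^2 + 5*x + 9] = 20*x^3 - 9*x^2 + 8*x + 5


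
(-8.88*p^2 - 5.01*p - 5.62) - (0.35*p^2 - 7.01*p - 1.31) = -9.23*p^2 + 2.0*p - 4.31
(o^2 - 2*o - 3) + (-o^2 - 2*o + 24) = 21 - 4*o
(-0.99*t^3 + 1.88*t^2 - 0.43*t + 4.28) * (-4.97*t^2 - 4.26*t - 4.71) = 4.9203*t^5 - 5.1262*t^4 - 1.2088*t^3 - 28.2946*t^2 - 16.2075*t - 20.1588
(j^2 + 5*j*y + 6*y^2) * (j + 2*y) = j^3 + 7*j^2*y + 16*j*y^2 + 12*y^3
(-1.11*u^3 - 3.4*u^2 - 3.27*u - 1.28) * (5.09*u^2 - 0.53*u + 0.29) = -5.6499*u^5 - 16.7177*u^4 - 15.1642*u^3 - 5.7681*u^2 - 0.2699*u - 0.3712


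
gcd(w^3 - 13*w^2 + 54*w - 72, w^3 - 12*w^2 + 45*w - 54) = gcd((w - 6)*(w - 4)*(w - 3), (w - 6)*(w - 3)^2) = w^2 - 9*w + 18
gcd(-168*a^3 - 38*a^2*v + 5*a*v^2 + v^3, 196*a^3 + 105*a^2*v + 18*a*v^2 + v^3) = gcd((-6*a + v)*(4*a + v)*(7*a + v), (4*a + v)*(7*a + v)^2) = 28*a^2 + 11*a*v + v^2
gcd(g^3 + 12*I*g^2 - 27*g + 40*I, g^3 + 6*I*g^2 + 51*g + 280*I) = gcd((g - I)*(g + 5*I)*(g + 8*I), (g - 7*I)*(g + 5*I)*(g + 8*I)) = g^2 + 13*I*g - 40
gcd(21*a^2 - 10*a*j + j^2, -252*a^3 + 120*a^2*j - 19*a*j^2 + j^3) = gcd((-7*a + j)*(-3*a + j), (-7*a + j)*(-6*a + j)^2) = 7*a - j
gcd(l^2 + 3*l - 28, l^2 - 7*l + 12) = l - 4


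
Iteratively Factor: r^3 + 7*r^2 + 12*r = (r + 3)*(r^2 + 4*r) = (r + 3)*(r + 4)*(r)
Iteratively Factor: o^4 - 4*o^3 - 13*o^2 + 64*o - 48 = (o - 3)*(o^3 - o^2 - 16*o + 16) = (o - 3)*(o + 4)*(o^2 - 5*o + 4) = (o - 3)*(o - 1)*(o + 4)*(o - 4)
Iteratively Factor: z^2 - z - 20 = (z + 4)*(z - 5)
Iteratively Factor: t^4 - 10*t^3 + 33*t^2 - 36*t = (t - 3)*(t^3 - 7*t^2 + 12*t) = (t - 4)*(t - 3)*(t^2 - 3*t) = t*(t - 4)*(t - 3)*(t - 3)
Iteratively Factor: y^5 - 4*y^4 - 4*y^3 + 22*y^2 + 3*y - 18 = (y - 1)*(y^4 - 3*y^3 - 7*y^2 + 15*y + 18) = (y - 1)*(y + 2)*(y^3 - 5*y^2 + 3*y + 9) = (y - 3)*(y - 1)*(y + 2)*(y^2 - 2*y - 3) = (y - 3)^2*(y - 1)*(y + 2)*(y + 1)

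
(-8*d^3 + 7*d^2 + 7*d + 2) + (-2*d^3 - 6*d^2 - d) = -10*d^3 + d^2 + 6*d + 2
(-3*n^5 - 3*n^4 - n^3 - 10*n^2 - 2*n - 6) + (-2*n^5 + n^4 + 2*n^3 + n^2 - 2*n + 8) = -5*n^5 - 2*n^4 + n^3 - 9*n^2 - 4*n + 2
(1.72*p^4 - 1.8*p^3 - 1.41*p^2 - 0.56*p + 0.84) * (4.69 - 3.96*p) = -6.8112*p^5 + 15.1948*p^4 - 2.8584*p^3 - 4.3953*p^2 - 5.9528*p + 3.9396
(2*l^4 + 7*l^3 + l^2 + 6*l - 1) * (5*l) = 10*l^5 + 35*l^4 + 5*l^3 + 30*l^2 - 5*l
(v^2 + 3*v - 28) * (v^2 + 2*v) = v^4 + 5*v^3 - 22*v^2 - 56*v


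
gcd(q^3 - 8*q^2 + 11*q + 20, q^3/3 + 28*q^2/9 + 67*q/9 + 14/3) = q + 1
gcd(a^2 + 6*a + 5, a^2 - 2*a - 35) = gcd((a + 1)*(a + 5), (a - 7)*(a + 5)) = a + 5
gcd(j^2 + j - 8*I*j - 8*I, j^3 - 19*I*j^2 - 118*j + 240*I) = j - 8*I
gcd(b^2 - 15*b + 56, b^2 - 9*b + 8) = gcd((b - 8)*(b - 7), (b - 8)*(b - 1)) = b - 8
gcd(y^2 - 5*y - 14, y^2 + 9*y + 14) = y + 2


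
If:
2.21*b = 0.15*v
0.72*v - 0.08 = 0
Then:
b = 0.01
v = 0.11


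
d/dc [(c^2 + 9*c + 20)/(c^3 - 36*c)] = (-c^4 - 18*c^3 - 96*c^2 + 720)/(c^2*(c^4 - 72*c^2 + 1296))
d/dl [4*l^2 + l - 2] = 8*l + 1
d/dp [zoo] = 0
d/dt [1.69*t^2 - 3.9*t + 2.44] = 3.38*t - 3.9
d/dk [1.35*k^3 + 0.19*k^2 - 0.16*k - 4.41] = 4.05*k^2 + 0.38*k - 0.16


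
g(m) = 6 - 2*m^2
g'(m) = -4*m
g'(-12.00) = 48.00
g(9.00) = -156.00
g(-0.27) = 5.85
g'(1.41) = -5.64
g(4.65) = -37.24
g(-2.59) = -7.42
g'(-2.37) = 9.48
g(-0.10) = 5.98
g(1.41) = 2.02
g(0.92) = 4.31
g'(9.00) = -36.00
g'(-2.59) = 10.36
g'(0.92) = -3.68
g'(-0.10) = 0.40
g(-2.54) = -6.90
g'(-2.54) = 10.16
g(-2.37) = -5.23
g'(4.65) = -18.60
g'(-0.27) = 1.08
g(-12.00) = -282.00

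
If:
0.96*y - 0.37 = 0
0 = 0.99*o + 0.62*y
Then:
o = -0.24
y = 0.39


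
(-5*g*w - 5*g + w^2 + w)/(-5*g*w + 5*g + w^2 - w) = (w + 1)/(w - 1)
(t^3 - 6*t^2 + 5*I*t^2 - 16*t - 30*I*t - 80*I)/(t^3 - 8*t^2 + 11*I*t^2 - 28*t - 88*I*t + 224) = (t^2 + t*(2 + 5*I) + 10*I)/(t^2 + 11*I*t - 28)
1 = 1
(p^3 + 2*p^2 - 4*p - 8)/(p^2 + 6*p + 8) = (p^2 - 4)/(p + 4)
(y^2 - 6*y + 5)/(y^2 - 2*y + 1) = (y - 5)/(y - 1)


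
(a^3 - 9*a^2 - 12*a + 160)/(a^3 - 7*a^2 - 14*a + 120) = (a - 8)/(a - 6)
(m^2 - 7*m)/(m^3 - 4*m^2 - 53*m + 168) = m*(m - 7)/(m^3 - 4*m^2 - 53*m + 168)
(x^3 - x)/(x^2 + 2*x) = (x^2 - 1)/(x + 2)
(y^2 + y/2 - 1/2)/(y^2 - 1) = (y - 1/2)/(y - 1)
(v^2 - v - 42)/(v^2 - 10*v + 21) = (v + 6)/(v - 3)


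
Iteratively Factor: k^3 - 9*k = (k + 3)*(k^2 - 3*k) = (k - 3)*(k + 3)*(k)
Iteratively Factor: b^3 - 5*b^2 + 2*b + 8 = (b + 1)*(b^2 - 6*b + 8) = (b - 2)*(b + 1)*(b - 4)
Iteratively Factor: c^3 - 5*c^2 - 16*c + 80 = (c - 4)*(c^2 - c - 20) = (c - 5)*(c - 4)*(c + 4)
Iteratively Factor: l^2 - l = (l - 1)*(l)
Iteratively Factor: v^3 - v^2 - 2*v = (v)*(v^2 - v - 2) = v*(v + 1)*(v - 2)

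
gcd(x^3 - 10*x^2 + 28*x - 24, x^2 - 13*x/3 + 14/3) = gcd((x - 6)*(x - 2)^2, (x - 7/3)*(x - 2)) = x - 2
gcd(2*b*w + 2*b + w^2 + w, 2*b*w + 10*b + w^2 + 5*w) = 2*b + w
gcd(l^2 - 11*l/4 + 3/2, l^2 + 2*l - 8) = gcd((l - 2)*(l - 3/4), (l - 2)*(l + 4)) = l - 2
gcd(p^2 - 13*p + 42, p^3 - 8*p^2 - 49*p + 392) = p - 7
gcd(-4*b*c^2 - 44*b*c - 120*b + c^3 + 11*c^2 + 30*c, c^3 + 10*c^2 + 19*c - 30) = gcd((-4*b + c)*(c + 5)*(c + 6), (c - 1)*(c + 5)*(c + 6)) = c^2 + 11*c + 30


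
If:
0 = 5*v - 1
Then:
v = 1/5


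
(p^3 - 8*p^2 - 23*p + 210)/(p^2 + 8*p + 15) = (p^2 - 13*p + 42)/(p + 3)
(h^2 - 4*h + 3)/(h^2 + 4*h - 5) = (h - 3)/(h + 5)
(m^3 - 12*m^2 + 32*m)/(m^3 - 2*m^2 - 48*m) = (m - 4)/(m + 6)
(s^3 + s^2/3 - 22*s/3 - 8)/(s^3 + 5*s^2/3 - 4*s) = (3*s^3 + s^2 - 22*s - 24)/(s*(3*s^2 + 5*s - 12))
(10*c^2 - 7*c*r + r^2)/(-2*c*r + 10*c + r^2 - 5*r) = (-5*c + r)/(r - 5)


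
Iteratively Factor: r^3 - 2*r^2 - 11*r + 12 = (r + 3)*(r^2 - 5*r + 4) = (r - 1)*(r + 3)*(r - 4)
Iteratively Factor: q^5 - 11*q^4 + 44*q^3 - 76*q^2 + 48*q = (q - 2)*(q^4 - 9*q^3 + 26*q^2 - 24*q) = (q - 3)*(q - 2)*(q^3 - 6*q^2 + 8*q) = (q - 3)*(q - 2)^2*(q^2 - 4*q) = q*(q - 3)*(q - 2)^2*(q - 4)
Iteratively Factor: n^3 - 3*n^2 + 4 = (n + 1)*(n^2 - 4*n + 4) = (n - 2)*(n + 1)*(n - 2)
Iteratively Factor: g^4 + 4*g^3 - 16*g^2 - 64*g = (g + 4)*(g^3 - 16*g) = (g + 4)^2*(g^2 - 4*g) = (g - 4)*(g + 4)^2*(g)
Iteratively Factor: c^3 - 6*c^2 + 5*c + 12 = (c - 3)*(c^2 - 3*c - 4) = (c - 3)*(c + 1)*(c - 4)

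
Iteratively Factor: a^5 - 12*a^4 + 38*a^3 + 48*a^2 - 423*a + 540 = (a + 3)*(a^4 - 15*a^3 + 83*a^2 - 201*a + 180) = (a - 4)*(a + 3)*(a^3 - 11*a^2 + 39*a - 45) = (a - 5)*(a - 4)*(a + 3)*(a^2 - 6*a + 9) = (a - 5)*(a - 4)*(a - 3)*(a + 3)*(a - 3)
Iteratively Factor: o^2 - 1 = (o + 1)*(o - 1)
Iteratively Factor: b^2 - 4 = (b - 2)*(b + 2)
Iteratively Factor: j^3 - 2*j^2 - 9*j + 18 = (j - 3)*(j^2 + j - 6) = (j - 3)*(j - 2)*(j + 3)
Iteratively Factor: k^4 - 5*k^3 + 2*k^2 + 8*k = (k + 1)*(k^3 - 6*k^2 + 8*k) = (k - 4)*(k + 1)*(k^2 - 2*k) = (k - 4)*(k - 2)*(k + 1)*(k)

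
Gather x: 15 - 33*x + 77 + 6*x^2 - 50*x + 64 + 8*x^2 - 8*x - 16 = 14*x^2 - 91*x + 140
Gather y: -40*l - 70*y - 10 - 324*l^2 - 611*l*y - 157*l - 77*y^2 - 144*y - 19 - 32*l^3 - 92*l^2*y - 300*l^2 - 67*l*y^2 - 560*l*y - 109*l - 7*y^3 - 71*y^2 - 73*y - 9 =-32*l^3 - 624*l^2 - 306*l - 7*y^3 + y^2*(-67*l - 148) + y*(-92*l^2 - 1171*l - 287) - 38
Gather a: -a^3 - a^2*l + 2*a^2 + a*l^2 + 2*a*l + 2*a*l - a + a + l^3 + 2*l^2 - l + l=-a^3 + a^2*(2 - l) + a*(l^2 + 4*l) + l^3 + 2*l^2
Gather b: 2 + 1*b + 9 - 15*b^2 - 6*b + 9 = -15*b^2 - 5*b + 20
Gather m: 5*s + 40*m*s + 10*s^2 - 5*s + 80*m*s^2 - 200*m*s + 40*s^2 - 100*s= m*(80*s^2 - 160*s) + 50*s^2 - 100*s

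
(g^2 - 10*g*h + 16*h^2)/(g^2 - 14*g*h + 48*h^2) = (g - 2*h)/(g - 6*h)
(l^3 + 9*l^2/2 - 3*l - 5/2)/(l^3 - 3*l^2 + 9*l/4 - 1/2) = 2*(2*l^3 + 9*l^2 - 6*l - 5)/(4*l^3 - 12*l^2 + 9*l - 2)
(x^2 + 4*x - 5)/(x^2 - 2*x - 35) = (x - 1)/(x - 7)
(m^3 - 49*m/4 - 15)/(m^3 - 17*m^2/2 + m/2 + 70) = (m + 3/2)/(m - 7)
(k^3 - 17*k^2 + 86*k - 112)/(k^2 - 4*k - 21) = (k^2 - 10*k + 16)/(k + 3)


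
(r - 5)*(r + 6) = r^2 + r - 30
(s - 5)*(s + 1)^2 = s^3 - 3*s^2 - 9*s - 5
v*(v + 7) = v^2 + 7*v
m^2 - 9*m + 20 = (m - 5)*(m - 4)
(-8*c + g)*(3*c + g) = -24*c^2 - 5*c*g + g^2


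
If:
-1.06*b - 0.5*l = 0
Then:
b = -0.471698113207547*l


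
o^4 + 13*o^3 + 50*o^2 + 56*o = o*(o + 2)*(o + 4)*(o + 7)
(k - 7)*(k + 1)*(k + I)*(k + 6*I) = k^4 - 6*k^3 + 7*I*k^3 - 13*k^2 - 42*I*k^2 + 36*k - 49*I*k + 42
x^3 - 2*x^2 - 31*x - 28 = (x - 7)*(x + 1)*(x + 4)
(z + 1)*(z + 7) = z^2 + 8*z + 7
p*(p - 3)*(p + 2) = p^3 - p^2 - 6*p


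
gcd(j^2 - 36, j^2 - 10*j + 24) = j - 6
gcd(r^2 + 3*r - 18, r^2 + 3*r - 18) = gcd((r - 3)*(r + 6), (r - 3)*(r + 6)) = r^2 + 3*r - 18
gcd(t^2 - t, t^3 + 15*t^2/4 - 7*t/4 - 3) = t - 1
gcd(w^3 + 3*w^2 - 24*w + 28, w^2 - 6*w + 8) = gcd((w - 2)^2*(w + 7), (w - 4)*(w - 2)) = w - 2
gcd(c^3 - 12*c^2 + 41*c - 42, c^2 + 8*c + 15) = 1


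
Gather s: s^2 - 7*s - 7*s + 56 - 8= s^2 - 14*s + 48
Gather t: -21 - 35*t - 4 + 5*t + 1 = -30*t - 24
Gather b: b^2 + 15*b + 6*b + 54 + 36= b^2 + 21*b + 90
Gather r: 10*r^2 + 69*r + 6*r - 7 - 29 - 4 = 10*r^2 + 75*r - 40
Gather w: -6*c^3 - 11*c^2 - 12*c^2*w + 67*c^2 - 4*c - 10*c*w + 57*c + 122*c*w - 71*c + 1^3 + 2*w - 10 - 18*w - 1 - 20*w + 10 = -6*c^3 + 56*c^2 - 18*c + w*(-12*c^2 + 112*c - 36)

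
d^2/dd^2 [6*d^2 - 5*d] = 12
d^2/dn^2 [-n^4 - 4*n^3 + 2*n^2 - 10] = -12*n^2 - 24*n + 4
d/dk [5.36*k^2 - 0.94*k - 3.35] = 10.72*k - 0.94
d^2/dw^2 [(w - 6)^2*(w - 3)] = 6*w - 30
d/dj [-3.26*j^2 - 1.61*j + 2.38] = -6.52*j - 1.61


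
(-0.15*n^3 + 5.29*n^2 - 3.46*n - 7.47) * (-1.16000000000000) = 0.174*n^3 - 6.1364*n^2 + 4.0136*n + 8.6652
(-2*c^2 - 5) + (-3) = -2*c^2 - 8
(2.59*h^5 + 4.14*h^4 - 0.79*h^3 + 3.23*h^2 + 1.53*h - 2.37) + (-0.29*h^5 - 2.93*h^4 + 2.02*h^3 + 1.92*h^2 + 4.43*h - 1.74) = 2.3*h^5 + 1.21*h^4 + 1.23*h^3 + 5.15*h^2 + 5.96*h - 4.11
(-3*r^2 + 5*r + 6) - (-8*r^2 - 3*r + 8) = 5*r^2 + 8*r - 2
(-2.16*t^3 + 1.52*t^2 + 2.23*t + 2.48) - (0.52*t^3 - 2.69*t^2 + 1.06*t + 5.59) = -2.68*t^3 + 4.21*t^2 + 1.17*t - 3.11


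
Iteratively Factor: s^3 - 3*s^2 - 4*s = (s)*(s^2 - 3*s - 4) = s*(s - 4)*(s + 1)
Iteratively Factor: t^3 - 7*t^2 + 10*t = (t)*(t^2 - 7*t + 10) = t*(t - 5)*(t - 2)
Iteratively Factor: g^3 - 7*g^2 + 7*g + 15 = (g - 3)*(g^2 - 4*g - 5) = (g - 5)*(g - 3)*(g + 1)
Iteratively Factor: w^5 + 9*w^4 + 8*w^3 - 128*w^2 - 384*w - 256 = (w + 1)*(w^4 + 8*w^3 - 128*w - 256) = (w - 4)*(w + 1)*(w^3 + 12*w^2 + 48*w + 64) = (w - 4)*(w + 1)*(w + 4)*(w^2 + 8*w + 16) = (w - 4)*(w + 1)*(w + 4)^2*(w + 4)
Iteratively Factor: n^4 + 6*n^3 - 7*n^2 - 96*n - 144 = (n + 3)*(n^3 + 3*n^2 - 16*n - 48) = (n + 3)^2*(n^2 - 16) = (n + 3)^2*(n + 4)*(n - 4)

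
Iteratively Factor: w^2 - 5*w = (w - 5)*(w)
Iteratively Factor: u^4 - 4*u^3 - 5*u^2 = (u)*(u^3 - 4*u^2 - 5*u) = u*(u + 1)*(u^2 - 5*u) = u^2*(u + 1)*(u - 5)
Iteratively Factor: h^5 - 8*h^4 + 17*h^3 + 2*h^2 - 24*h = (h - 4)*(h^4 - 4*h^3 + h^2 + 6*h) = (h - 4)*(h - 2)*(h^3 - 2*h^2 - 3*h) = (h - 4)*(h - 3)*(h - 2)*(h^2 + h) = (h - 4)*(h - 3)*(h - 2)*(h + 1)*(h)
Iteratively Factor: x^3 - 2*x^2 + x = (x - 1)*(x^2 - x) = x*(x - 1)*(x - 1)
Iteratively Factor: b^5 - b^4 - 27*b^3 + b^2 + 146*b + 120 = (b + 1)*(b^4 - 2*b^3 - 25*b^2 + 26*b + 120) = (b - 5)*(b + 1)*(b^3 + 3*b^2 - 10*b - 24) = (b - 5)*(b + 1)*(b + 4)*(b^2 - b - 6) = (b - 5)*(b - 3)*(b + 1)*(b + 4)*(b + 2)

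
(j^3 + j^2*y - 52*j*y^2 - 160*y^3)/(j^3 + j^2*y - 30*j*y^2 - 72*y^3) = (-j^2 + 3*j*y + 40*y^2)/(-j^2 + 3*j*y + 18*y^2)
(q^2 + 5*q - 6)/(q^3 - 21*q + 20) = (q + 6)/(q^2 + q - 20)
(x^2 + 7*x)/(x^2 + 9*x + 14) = x/(x + 2)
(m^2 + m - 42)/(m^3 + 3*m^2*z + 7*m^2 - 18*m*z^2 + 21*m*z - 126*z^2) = (6 - m)/(-m^2 - 3*m*z + 18*z^2)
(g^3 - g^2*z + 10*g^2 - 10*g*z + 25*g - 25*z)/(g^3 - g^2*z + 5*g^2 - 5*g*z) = (g + 5)/g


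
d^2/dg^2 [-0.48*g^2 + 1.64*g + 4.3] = -0.960000000000000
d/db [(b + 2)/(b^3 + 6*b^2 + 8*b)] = 2*(-b - 2)/(b^2*(b^2 + 8*b + 16))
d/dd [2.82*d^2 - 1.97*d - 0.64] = 5.64*d - 1.97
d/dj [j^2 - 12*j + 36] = 2*j - 12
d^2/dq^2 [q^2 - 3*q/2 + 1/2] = 2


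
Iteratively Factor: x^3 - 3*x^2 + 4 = (x + 1)*(x^2 - 4*x + 4) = (x - 2)*(x + 1)*(x - 2)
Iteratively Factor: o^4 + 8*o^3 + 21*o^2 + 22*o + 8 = (o + 4)*(o^3 + 4*o^2 + 5*o + 2) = (o + 1)*(o + 4)*(o^2 + 3*o + 2) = (o + 1)*(o + 2)*(o + 4)*(o + 1)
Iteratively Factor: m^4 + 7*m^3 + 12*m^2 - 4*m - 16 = (m + 4)*(m^3 + 3*m^2 - 4) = (m + 2)*(m + 4)*(m^2 + m - 2) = (m - 1)*(m + 2)*(m + 4)*(m + 2)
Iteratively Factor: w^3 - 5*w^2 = (w)*(w^2 - 5*w) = w^2*(w - 5)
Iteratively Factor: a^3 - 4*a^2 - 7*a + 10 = (a - 5)*(a^2 + a - 2) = (a - 5)*(a + 2)*(a - 1)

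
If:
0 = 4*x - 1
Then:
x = 1/4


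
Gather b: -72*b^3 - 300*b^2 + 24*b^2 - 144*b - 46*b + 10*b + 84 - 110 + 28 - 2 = -72*b^3 - 276*b^2 - 180*b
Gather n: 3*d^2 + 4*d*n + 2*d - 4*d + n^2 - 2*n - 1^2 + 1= 3*d^2 - 2*d + n^2 + n*(4*d - 2)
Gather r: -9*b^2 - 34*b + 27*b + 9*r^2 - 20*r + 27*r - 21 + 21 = -9*b^2 - 7*b + 9*r^2 + 7*r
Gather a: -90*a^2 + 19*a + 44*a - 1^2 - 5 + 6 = -90*a^2 + 63*a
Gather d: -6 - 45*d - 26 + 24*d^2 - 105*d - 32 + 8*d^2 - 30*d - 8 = 32*d^2 - 180*d - 72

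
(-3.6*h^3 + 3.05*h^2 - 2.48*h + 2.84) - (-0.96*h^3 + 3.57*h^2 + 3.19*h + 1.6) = -2.64*h^3 - 0.52*h^2 - 5.67*h + 1.24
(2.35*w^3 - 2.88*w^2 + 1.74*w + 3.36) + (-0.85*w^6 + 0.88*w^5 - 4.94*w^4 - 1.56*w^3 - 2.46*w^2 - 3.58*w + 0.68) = -0.85*w^6 + 0.88*w^5 - 4.94*w^4 + 0.79*w^3 - 5.34*w^2 - 1.84*w + 4.04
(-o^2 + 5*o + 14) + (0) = -o^2 + 5*o + 14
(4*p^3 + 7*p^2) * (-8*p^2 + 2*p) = -32*p^5 - 48*p^4 + 14*p^3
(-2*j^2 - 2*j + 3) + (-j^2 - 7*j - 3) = -3*j^2 - 9*j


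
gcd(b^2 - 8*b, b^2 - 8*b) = b^2 - 8*b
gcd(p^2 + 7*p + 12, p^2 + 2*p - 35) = 1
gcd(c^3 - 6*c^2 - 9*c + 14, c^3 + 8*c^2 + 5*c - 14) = c^2 + c - 2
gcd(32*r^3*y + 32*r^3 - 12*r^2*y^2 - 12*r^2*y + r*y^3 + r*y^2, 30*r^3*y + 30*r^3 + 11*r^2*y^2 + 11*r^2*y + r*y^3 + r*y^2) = r*y + r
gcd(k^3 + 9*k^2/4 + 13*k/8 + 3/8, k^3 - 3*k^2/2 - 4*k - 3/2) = k^2 + 3*k/2 + 1/2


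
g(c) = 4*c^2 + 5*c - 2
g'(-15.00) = -115.00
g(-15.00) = 823.00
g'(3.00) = 29.00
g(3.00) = 49.00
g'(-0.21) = 3.32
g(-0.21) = -2.87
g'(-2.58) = -15.64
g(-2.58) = 11.73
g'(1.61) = 17.88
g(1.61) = 16.42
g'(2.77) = 27.16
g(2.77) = 42.54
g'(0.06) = 5.48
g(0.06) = -1.69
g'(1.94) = 20.52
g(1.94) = 22.75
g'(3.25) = 31.00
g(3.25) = 56.50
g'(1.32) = 15.56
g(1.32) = 11.57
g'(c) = 8*c + 5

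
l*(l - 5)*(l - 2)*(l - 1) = l^4 - 8*l^3 + 17*l^2 - 10*l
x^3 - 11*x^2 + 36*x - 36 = (x - 6)*(x - 3)*(x - 2)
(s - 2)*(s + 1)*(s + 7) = s^3 + 6*s^2 - 9*s - 14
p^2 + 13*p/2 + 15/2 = (p + 3/2)*(p + 5)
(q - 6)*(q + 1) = q^2 - 5*q - 6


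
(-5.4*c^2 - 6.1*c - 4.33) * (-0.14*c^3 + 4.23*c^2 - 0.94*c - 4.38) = 0.756*c^5 - 21.988*c^4 - 20.1208*c^3 + 11.0701*c^2 + 30.7882*c + 18.9654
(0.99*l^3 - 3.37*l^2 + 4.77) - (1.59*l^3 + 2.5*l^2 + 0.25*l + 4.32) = -0.6*l^3 - 5.87*l^2 - 0.25*l + 0.449999999999999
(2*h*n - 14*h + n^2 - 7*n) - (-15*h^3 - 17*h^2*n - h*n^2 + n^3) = 15*h^3 + 17*h^2*n + h*n^2 + 2*h*n - 14*h - n^3 + n^2 - 7*n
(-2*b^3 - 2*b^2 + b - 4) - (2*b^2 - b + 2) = -2*b^3 - 4*b^2 + 2*b - 6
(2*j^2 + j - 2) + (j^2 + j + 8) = 3*j^2 + 2*j + 6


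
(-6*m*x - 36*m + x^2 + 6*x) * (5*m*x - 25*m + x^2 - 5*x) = -30*m^2*x^2 - 30*m^2*x + 900*m^2 - m*x^3 - m*x^2 + 30*m*x + x^4 + x^3 - 30*x^2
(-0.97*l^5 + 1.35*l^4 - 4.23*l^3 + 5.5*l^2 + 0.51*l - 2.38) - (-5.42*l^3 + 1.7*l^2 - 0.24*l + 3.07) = -0.97*l^5 + 1.35*l^4 + 1.19*l^3 + 3.8*l^2 + 0.75*l - 5.45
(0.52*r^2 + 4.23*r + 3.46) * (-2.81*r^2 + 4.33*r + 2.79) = -1.4612*r^4 - 9.6347*r^3 + 10.0441*r^2 + 26.7835*r + 9.6534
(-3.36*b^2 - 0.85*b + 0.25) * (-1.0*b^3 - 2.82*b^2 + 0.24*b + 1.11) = 3.36*b^5 + 10.3252*b^4 + 1.3406*b^3 - 4.6386*b^2 - 0.8835*b + 0.2775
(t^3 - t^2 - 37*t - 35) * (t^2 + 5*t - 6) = t^5 + 4*t^4 - 48*t^3 - 214*t^2 + 47*t + 210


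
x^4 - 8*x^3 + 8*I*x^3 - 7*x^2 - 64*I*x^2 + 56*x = x*(x - 8)*(x + I)*(x + 7*I)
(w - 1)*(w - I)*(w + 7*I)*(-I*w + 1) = -I*w^4 + 7*w^3 + I*w^3 - 7*w^2 - I*w^2 + 7*w + I*w - 7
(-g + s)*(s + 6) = -g*s - 6*g + s^2 + 6*s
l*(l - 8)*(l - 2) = l^3 - 10*l^2 + 16*l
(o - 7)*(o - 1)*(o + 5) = o^3 - 3*o^2 - 33*o + 35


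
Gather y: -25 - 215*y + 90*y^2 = 90*y^2 - 215*y - 25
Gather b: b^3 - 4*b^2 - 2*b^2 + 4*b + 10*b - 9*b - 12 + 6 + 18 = b^3 - 6*b^2 + 5*b + 12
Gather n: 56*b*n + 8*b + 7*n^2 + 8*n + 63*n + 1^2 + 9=8*b + 7*n^2 + n*(56*b + 71) + 10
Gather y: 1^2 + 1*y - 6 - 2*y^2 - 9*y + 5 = -2*y^2 - 8*y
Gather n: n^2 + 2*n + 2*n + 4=n^2 + 4*n + 4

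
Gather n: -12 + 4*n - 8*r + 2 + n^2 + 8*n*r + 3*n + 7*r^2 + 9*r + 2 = n^2 + n*(8*r + 7) + 7*r^2 + r - 8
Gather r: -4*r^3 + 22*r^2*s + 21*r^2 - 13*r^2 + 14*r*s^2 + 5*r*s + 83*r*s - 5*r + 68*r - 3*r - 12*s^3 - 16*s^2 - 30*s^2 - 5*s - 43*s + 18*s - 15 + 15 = -4*r^3 + r^2*(22*s + 8) + r*(14*s^2 + 88*s + 60) - 12*s^3 - 46*s^2 - 30*s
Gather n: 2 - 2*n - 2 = -2*n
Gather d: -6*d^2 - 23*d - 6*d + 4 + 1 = -6*d^2 - 29*d + 5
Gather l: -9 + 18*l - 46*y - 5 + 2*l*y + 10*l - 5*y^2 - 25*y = l*(2*y + 28) - 5*y^2 - 71*y - 14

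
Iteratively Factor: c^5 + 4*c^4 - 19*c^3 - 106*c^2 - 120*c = (c + 4)*(c^4 - 19*c^2 - 30*c) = (c - 5)*(c + 4)*(c^3 + 5*c^2 + 6*c) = (c - 5)*(c + 2)*(c + 4)*(c^2 + 3*c) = c*(c - 5)*(c + 2)*(c + 4)*(c + 3)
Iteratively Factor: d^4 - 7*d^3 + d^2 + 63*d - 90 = (d - 2)*(d^3 - 5*d^2 - 9*d + 45) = (d - 2)*(d + 3)*(d^2 - 8*d + 15) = (d - 5)*(d - 2)*(d + 3)*(d - 3)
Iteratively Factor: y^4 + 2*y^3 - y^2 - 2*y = (y - 1)*(y^3 + 3*y^2 + 2*y) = (y - 1)*(y + 1)*(y^2 + 2*y) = (y - 1)*(y + 1)*(y + 2)*(y)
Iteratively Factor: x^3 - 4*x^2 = (x)*(x^2 - 4*x) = x*(x - 4)*(x)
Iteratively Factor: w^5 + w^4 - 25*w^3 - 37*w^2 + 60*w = (w - 5)*(w^4 + 6*w^3 + 5*w^2 - 12*w) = (w - 5)*(w + 4)*(w^3 + 2*w^2 - 3*w) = (w - 5)*(w - 1)*(w + 4)*(w^2 + 3*w) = (w - 5)*(w - 1)*(w + 3)*(w + 4)*(w)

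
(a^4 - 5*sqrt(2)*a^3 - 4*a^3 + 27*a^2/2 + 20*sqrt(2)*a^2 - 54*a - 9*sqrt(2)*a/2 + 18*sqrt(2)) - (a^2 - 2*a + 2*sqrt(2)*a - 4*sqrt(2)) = a^4 - 5*sqrt(2)*a^3 - 4*a^3 + 25*a^2/2 + 20*sqrt(2)*a^2 - 52*a - 13*sqrt(2)*a/2 + 22*sqrt(2)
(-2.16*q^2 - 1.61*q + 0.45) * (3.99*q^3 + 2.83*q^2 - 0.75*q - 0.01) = -8.6184*q^5 - 12.5367*q^4 - 1.1408*q^3 + 2.5026*q^2 - 0.3214*q - 0.0045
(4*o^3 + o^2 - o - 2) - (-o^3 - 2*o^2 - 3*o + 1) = 5*o^3 + 3*o^2 + 2*o - 3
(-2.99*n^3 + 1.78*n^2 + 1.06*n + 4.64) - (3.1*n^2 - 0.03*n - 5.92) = -2.99*n^3 - 1.32*n^2 + 1.09*n + 10.56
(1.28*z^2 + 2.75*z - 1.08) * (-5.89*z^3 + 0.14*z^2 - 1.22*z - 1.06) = -7.5392*z^5 - 16.0183*z^4 + 5.1846*z^3 - 4.863*z^2 - 1.5974*z + 1.1448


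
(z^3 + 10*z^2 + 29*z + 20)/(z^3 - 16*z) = (z^2 + 6*z + 5)/(z*(z - 4))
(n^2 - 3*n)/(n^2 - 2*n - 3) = n/(n + 1)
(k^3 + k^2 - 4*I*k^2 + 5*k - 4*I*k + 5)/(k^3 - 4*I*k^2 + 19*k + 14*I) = (k^2 + k*(1 - 5*I) - 5*I)/(k^2 - 5*I*k + 14)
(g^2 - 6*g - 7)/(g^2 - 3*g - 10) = (-g^2 + 6*g + 7)/(-g^2 + 3*g + 10)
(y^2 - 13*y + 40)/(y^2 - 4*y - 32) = (y - 5)/(y + 4)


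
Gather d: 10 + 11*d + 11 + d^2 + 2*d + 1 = d^2 + 13*d + 22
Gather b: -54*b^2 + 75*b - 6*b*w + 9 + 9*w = -54*b^2 + b*(75 - 6*w) + 9*w + 9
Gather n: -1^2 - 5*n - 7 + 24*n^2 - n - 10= 24*n^2 - 6*n - 18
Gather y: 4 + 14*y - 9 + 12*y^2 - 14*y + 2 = 12*y^2 - 3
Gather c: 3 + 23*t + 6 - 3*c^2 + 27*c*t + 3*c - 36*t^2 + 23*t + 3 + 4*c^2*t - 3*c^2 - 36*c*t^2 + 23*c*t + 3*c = c^2*(4*t - 6) + c*(-36*t^2 + 50*t + 6) - 36*t^2 + 46*t + 12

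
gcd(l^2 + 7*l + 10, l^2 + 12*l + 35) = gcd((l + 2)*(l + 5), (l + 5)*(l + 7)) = l + 5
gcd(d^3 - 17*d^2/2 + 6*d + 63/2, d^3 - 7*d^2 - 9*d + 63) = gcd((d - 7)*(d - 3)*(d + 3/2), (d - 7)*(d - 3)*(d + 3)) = d^2 - 10*d + 21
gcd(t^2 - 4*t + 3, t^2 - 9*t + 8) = t - 1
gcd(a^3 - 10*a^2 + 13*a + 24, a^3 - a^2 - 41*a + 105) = a - 3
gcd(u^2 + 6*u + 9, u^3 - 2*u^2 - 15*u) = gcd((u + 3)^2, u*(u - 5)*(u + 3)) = u + 3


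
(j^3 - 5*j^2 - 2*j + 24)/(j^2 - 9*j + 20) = (j^2 - j - 6)/(j - 5)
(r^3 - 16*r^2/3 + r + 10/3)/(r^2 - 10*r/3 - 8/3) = (r^2 - 6*r + 5)/(r - 4)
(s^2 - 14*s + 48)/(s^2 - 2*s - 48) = (s - 6)/(s + 6)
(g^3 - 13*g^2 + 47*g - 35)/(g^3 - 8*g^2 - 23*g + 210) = (g^2 - 6*g + 5)/(g^2 - g - 30)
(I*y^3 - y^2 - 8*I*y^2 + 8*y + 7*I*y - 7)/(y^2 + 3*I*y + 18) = (I*y^3 - y^2*(1 + 8*I) + y*(8 + 7*I) - 7)/(y^2 + 3*I*y + 18)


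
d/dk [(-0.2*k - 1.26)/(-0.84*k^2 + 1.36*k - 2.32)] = (-0.168*k^2 - 2.1168*k + 2.1776)/(0.7056*k^4 - 2.2848*k^3 + 5.7472*k^2 - 6.3104*k + 5.3824)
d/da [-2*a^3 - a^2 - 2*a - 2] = -6*a^2 - 2*a - 2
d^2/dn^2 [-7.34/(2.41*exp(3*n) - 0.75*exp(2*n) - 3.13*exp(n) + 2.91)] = (-7.34*(-14.46*exp(2*n) + 3.0*exp(n) + 6.26)*(-7.23*exp(2*n) + 1.5*exp(n) + 3.13)*exp(n) + (159.2046*exp(2*n) - 22.02*exp(n) - 22.9742)*(2.41*exp(3*n) - 0.75*exp(2*n) - 3.13*exp(n) + 2.91))*exp(n)/(2.41*exp(3*n) - 0.75*exp(2*n) - 3.13*exp(n) + 2.91)^3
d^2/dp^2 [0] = 0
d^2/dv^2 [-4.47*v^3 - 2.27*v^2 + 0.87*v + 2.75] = -26.82*v - 4.54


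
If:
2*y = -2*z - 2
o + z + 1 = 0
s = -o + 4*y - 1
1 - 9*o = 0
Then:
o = 1/9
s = -2/3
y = 1/9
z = -10/9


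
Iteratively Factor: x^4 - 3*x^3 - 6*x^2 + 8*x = (x - 1)*(x^3 - 2*x^2 - 8*x) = x*(x - 1)*(x^2 - 2*x - 8) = x*(x - 1)*(x + 2)*(x - 4)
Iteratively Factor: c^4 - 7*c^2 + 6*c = (c + 3)*(c^3 - 3*c^2 + 2*c) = (c - 1)*(c + 3)*(c^2 - 2*c) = c*(c - 1)*(c + 3)*(c - 2)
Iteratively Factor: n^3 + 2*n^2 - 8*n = (n - 2)*(n^2 + 4*n) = n*(n - 2)*(n + 4)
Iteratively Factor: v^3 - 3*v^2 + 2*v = (v)*(v^2 - 3*v + 2) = v*(v - 2)*(v - 1)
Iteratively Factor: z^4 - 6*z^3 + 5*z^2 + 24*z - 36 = (z - 3)*(z^3 - 3*z^2 - 4*z + 12) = (z - 3)*(z + 2)*(z^2 - 5*z + 6) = (z - 3)*(z - 2)*(z + 2)*(z - 3)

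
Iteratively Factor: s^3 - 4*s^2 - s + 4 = (s - 1)*(s^2 - 3*s - 4) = (s - 1)*(s + 1)*(s - 4)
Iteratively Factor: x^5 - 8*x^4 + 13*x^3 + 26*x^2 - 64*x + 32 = (x - 1)*(x^4 - 7*x^3 + 6*x^2 + 32*x - 32) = (x - 1)^2*(x^3 - 6*x^2 + 32) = (x - 4)*(x - 1)^2*(x^2 - 2*x - 8) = (x - 4)*(x - 1)^2*(x + 2)*(x - 4)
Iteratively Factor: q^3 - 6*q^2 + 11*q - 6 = (q - 1)*(q^2 - 5*q + 6) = (q - 2)*(q - 1)*(q - 3)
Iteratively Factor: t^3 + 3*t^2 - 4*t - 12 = (t - 2)*(t^2 + 5*t + 6) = (t - 2)*(t + 2)*(t + 3)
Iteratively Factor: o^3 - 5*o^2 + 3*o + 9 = (o - 3)*(o^2 - 2*o - 3) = (o - 3)^2*(o + 1)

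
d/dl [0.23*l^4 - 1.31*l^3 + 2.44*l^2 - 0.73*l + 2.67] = 0.92*l^3 - 3.93*l^2 + 4.88*l - 0.73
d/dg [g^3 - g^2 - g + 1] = 3*g^2 - 2*g - 1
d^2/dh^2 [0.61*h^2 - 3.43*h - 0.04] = 1.22000000000000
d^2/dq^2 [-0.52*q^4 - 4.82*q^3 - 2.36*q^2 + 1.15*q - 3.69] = -6.24*q^2 - 28.92*q - 4.72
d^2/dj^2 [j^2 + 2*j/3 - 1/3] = 2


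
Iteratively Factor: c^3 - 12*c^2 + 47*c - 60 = (c - 5)*(c^2 - 7*c + 12) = (c - 5)*(c - 3)*(c - 4)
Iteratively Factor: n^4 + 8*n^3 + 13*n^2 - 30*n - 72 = (n + 4)*(n^3 + 4*n^2 - 3*n - 18) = (n - 2)*(n + 4)*(n^2 + 6*n + 9) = (n - 2)*(n + 3)*(n + 4)*(n + 3)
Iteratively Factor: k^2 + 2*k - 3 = (k - 1)*(k + 3)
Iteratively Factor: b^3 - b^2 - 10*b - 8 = (b - 4)*(b^2 + 3*b + 2) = (b - 4)*(b + 2)*(b + 1)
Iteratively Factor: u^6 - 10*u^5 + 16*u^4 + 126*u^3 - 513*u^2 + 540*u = (u - 3)*(u^5 - 7*u^4 - 5*u^3 + 111*u^2 - 180*u) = u*(u - 3)*(u^4 - 7*u^3 - 5*u^2 + 111*u - 180) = u*(u - 5)*(u - 3)*(u^3 - 2*u^2 - 15*u + 36) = u*(u - 5)*(u - 3)^2*(u^2 + u - 12) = u*(u - 5)*(u - 3)^2*(u + 4)*(u - 3)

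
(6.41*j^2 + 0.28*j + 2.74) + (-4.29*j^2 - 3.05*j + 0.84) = 2.12*j^2 - 2.77*j + 3.58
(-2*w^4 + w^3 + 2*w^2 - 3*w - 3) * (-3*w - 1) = 6*w^5 - w^4 - 7*w^3 + 7*w^2 + 12*w + 3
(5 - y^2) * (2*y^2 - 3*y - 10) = -2*y^4 + 3*y^3 + 20*y^2 - 15*y - 50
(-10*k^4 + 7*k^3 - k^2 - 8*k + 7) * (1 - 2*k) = 20*k^5 - 24*k^4 + 9*k^3 + 15*k^2 - 22*k + 7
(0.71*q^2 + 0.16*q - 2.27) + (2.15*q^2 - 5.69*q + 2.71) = 2.86*q^2 - 5.53*q + 0.44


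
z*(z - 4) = z^2 - 4*z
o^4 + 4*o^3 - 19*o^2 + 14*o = o*(o - 2)*(o - 1)*(o + 7)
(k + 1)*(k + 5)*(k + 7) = k^3 + 13*k^2 + 47*k + 35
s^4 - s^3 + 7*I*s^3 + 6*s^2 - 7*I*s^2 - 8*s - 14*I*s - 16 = (s - 2)*(s + 1)*(s - I)*(s + 8*I)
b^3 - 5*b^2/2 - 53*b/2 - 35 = (b - 7)*(b + 2)*(b + 5/2)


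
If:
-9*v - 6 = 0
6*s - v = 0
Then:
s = -1/9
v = -2/3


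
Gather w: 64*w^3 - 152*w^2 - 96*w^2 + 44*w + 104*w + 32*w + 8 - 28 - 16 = 64*w^3 - 248*w^2 + 180*w - 36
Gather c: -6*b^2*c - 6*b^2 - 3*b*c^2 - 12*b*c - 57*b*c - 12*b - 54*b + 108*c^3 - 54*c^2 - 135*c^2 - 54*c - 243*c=-6*b^2 - 66*b + 108*c^3 + c^2*(-3*b - 189) + c*(-6*b^2 - 69*b - 297)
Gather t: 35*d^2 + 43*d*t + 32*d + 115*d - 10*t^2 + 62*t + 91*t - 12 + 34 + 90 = 35*d^2 + 147*d - 10*t^2 + t*(43*d + 153) + 112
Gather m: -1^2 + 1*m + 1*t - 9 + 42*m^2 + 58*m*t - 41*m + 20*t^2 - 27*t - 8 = 42*m^2 + m*(58*t - 40) + 20*t^2 - 26*t - 18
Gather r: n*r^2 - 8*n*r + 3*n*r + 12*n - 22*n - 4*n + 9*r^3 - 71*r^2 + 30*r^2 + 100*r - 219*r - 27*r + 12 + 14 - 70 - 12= -14*n + 9*r^3 + r^2*(n - 41) + r*(-5*n - 146) - 56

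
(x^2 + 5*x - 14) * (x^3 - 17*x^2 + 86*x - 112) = x^5 - 12*x^4 - 13*x^3 + 556*x^2 - 1764*x + 1568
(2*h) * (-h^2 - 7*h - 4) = -2*h^3 - 14*h^2 - 8*h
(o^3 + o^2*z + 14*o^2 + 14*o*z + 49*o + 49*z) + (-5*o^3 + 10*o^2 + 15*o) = -4*o^3 + o^2*z + 24*o^2 + 14*o*z + 64*o + 49*z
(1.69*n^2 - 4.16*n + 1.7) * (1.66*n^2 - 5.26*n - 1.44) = 2.8054*n^4 - 15.795*n^3 + 22.27*n^2 - 2.9516*n - 2.448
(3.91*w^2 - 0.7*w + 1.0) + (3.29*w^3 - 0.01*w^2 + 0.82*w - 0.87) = 3.29*w^3 + 3.9*w^2 + 0.12*w + 0.13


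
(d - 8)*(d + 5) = d^2 - 3*d - 40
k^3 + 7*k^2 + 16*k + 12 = (k + 2)^2*(k + 3)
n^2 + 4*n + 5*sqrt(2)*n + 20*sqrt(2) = (n + 4)*(n + 5*sqrt(2))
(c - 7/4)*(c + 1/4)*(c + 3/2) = c^3 - 43*c/16 - 21/32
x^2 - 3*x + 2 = (x - 2)*(x - 1)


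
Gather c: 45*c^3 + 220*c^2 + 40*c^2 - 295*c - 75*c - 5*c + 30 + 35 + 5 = 45*c^3 + 260*c^2 - 375*c + 70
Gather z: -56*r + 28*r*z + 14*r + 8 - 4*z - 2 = -42*r + z*(28*r - 4) + 6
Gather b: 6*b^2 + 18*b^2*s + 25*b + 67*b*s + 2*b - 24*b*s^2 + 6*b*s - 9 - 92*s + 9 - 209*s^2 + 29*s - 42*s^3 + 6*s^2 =b^2*(18*s + 6) + b*(-24*s^2 + 73*s + 27) - 42*s^3 - 203*s^2 - 63*s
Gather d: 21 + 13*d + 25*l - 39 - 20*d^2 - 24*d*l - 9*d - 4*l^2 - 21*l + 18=-20*d^2 + d*(4 - 24*l) - 4*l^2 + 4*l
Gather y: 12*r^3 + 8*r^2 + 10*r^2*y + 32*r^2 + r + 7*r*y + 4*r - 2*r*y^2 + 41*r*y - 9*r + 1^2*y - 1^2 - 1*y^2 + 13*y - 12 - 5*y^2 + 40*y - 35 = 12*r^3 + 40*r^2 - 4*r + y^2*(-2*r - 6) + y*(10*r^2 + 48*r + 54) - 48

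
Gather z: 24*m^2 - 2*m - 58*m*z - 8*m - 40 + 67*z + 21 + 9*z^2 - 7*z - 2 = 24*m^2 - 10*m + 9*z^2 + z*(60 - 58*m) - 21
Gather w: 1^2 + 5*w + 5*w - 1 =10*w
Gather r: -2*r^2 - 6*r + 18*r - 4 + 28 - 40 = -2*r^2 + 12*r - 16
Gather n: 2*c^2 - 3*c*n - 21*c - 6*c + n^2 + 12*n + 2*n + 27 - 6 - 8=2*c^2 - 27*c + n^2 + n*(14 - 3*c) + 13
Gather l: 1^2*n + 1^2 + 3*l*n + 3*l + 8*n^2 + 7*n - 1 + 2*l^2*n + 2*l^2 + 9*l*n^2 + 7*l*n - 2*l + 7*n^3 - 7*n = l^2*(2*n + 2) + l*(9*n^2 + 10*n + 1) + 7*n^3 + 8*n^2 + n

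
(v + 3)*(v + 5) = v^2 + 8*v + 15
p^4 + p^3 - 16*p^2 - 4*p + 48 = (p - 3)*(p - 2)*(p + 2)*(p + 4)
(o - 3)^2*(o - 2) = o^3 - 8*o^2 + 21*o - 18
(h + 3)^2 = h^2 + 6*h + 9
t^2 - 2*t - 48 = (t - 8)*(t + 6)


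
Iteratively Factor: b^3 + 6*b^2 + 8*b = (b + 4)*(b^2 + 2*b) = (b + 2)*(b + 4)*(b)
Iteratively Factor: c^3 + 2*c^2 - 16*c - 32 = (c + 4)*(c^2 - 2*c - 8) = (c - 4)*(c + 4)*(c + 2)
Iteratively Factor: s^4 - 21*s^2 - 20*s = (s)*(s^3 - 21*s - 20) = s*(s - 5)*(s^2 + 5*s + 4) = s*(s - 5)*(s + 1)*(s + 4)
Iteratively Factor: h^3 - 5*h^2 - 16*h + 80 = (h + 4)*(h^2 - 9*h + 20) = (h - 4)*(h + 4)*(h - 5)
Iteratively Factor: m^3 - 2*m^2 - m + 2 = (m - 2)*(m^2 - 1) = (m - 2)*(m + 1)*(m - 1)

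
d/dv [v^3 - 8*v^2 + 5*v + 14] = 3*v^2 - 16*v + 5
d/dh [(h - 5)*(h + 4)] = 2*h - 1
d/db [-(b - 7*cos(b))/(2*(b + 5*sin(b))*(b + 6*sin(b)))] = (-7*b^2*sin(b) + 11*b^2*cos(b) + b^2 + 30*b*sin(2*b) - 14*b*cos(b) - 77*b - 525*sin(b)/2 - 77*sin(2*b)/2 - 105*sin(3*b)/2 + 15*cos(2*b) - 15)/(2*(b + 5*sin(b))^2*(b + 6*sin(b))^2)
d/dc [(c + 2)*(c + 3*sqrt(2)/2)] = 2*c + 2 + 3*sqrt(2)/2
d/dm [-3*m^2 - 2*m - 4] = -6*m - 2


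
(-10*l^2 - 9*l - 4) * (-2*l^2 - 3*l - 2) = 20*l^4 + 48*l^3 + 55*l^2 + 30*l + 8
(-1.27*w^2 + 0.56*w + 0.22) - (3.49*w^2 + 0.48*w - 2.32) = -4.76*w^2 + 0.0800000000000001*w + 2.54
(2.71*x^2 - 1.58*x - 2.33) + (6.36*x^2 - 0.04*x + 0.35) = 9.07*x^2 - 1.62*x - 1.98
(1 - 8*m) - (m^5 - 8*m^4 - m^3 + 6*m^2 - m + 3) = -m^5 + 8*m^4 + m^3 - 6*m^2 - 7*m - 2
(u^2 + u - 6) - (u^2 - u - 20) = 2*u + 14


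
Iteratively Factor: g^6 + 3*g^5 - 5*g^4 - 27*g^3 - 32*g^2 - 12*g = (g + 2)*(g^5 + g^4 - 7*g^3 - 13*g^2 - 6*g) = (g + 1)*(g + 2)*(g^4 - 7*g^2 - 6*g) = (g + 1)^2*(g + 2)*(g^3 - g^2 - 6*g) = (g - 3)*(g + 1)^2*(g + 2)*(g^2 + 2*g) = g*(g - 3)*(g + 1)^2*(g + 2)*(g + 2)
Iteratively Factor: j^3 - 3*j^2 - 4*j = (j + 1)*(j^2 - 4*j) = j*(j + 1)*(j - 4)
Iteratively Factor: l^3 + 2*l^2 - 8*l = (l + 4)*(l^2 - 2*l) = l*(l + 4)*(l - 2)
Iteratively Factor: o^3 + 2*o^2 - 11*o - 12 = (o + 4)*(o^2 - 2*o - 3) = (o + 1)*(o + 4)*(o - 3)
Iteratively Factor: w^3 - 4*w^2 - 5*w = (w - 5)*(w^2 + w) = (w - 5)*(w + 1)*(w)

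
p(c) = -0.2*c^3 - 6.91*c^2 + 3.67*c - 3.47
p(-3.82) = -107.17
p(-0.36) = -5.68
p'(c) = -0.6*c^2 - 13.82*c + 3.67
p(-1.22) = -17.87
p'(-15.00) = 75.97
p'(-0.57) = 11.35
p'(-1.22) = 19.64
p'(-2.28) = 32.06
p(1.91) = -23.06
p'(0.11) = 2.14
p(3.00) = -60.05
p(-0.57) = -7.77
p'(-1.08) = 17.90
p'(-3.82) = 47.71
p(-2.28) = -45.39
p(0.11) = -3.15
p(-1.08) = -15.24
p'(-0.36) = 8.57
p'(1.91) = -24.92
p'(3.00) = -43.19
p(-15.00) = -938.27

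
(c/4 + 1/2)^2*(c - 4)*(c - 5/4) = c^4/16 - 5*c^3/64 - 3*c^2/4 - c/16 + 5/4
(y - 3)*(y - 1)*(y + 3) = y^3 - y^2 - 9*y + 9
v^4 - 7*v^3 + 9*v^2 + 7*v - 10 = (v - 5)*(v - 2)*(v - 1)*(v + 1)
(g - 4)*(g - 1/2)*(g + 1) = g^3 - 7*g^2/2 - 5*g/2 + 2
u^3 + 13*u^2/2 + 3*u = u*(u + 1/2)*(u + 6)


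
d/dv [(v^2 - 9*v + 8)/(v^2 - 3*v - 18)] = 2*(3*v^2 - 26*v + 93)/(v^4 - 6*v^3 - 27*v^2 + 108*v + 324)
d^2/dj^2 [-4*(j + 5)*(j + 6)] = -8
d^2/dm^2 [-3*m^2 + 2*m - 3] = -6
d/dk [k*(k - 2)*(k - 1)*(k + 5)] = 4*k^3 + 6*k^2 - 26*k + 10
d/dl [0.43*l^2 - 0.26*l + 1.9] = 0.86*l - 0.26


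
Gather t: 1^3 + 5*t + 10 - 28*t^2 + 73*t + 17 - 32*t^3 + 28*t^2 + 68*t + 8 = -32*t^3 + 146*t + 36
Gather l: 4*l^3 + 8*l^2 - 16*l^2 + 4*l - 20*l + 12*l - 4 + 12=4*l^3 - 8*l^2 - 4*l + 8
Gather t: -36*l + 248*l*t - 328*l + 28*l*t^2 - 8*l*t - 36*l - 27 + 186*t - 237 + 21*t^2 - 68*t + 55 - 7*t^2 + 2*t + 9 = -400*l + t^2*(28*l + 14) + t*(240*l + 120) - 200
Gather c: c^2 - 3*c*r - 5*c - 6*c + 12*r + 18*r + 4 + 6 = c^2 + c*(-3*r - 11) + 30*r + 10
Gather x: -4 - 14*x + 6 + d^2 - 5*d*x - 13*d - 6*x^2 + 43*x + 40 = d^2 - 13*d - 6*x^2 + x*(29 - 5*d) + 42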